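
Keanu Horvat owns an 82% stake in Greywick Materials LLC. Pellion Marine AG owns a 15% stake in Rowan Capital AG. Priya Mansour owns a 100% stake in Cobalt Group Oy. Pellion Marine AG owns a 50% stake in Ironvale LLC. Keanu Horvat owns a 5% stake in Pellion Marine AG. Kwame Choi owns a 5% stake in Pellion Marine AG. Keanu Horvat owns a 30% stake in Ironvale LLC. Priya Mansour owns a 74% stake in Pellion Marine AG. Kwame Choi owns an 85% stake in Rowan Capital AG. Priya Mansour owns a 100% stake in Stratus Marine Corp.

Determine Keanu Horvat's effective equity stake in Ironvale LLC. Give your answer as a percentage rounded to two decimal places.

32.50%

Keanu reaches Ironvale along 2 paths.
Direct stake: 30% = 30%.
Via Pellion: 5% × 50% = 2.5%.
Total: 30% + 2.5% = 32.5%.
Rounded: 32.50%.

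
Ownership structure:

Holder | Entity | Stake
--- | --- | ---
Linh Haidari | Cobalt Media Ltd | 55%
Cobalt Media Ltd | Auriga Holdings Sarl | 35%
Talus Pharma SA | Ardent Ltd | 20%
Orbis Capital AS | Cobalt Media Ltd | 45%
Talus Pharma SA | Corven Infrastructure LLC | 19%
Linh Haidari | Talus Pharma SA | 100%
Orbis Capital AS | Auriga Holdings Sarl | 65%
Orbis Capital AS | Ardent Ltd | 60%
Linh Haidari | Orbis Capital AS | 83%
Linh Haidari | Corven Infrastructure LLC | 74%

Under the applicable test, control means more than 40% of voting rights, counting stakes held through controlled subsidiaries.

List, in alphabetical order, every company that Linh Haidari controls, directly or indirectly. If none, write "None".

Ardent Ltd, Auriga Holdings Sarl, Cobalt Media Ltd, Corven Infrastructure LLC, Orbis Capital AS, Talus Pharma SA

Linh holds 100% of Talus, so Linh controls Talus.
Linh holds 83% of Orbis, so Linh controls Orbis.
Orbis and Talus together hold 60% + 20% = 80% of Ardent, so Linh controls Ardent.
Orbis and Linh together hold 45% + 55% = 100% of Cobalt, so Linh controls Cobalt.
Linh and Talus together hold 74% + 19% = 93% of Corven, so Linh controls Corven.
Cobalt and Orbis together hold 35% + 65% = 100% of Auriga, so Linh controls Auriga.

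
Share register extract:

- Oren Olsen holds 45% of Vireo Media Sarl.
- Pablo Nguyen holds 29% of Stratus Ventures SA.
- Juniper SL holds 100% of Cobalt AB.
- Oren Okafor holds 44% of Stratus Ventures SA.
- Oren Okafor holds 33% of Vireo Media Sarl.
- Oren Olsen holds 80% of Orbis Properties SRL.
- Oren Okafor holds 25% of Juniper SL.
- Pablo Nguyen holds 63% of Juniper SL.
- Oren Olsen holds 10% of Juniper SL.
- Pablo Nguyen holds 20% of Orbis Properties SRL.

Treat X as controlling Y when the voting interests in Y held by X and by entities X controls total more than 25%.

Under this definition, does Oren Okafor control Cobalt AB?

No

Oren Okafor holds 44% of Stratus, so Oren Okafor controls Stratus.
Oren Okafor holds 33% of Vireo, so Oren Okafor controls Vireo.
Neither Oren Okafor nor any entity Oren Okafor controls holds any voting interest in Cobalt.
So Oren Okafor does not control Cobalt.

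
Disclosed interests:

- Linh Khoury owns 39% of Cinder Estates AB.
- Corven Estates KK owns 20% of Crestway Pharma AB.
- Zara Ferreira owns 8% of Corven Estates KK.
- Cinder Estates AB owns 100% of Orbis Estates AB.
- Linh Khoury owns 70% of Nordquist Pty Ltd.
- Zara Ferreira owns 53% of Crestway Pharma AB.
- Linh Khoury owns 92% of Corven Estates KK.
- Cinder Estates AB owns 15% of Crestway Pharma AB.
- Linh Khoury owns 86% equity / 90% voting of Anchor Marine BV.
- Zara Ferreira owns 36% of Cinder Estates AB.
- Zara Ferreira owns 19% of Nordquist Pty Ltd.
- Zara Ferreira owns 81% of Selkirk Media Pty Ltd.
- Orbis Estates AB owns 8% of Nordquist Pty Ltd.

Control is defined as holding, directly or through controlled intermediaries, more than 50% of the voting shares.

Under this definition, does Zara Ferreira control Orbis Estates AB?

No

Zara holds 53% of Crestway, so Zara controls Crestway.
Zara holds 81% of Selkirk, so Zara controls Selkirk.
Neither Zara nor any entity Zara controls holds any voting interest in Orbis.
So Zara does not control Orbis.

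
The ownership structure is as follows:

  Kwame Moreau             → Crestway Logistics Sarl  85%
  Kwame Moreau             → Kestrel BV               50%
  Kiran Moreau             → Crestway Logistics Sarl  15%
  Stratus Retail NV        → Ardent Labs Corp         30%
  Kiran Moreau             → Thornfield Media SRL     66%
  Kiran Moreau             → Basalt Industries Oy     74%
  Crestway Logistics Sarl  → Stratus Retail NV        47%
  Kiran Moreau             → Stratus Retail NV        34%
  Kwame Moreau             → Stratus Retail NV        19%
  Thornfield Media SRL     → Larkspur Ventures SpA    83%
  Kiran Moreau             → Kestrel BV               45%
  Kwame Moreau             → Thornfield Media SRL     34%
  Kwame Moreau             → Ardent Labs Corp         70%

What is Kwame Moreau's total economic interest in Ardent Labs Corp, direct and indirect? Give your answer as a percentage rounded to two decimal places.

87.69%

Kwame reaches Ardent along 3 paths.
Direct stake: 70% = 70%.
Via Stratus: 19% × 30% = 5.7%.
Via Crestway → Stratus: 85% × 47% × 30% = 11.985%.
Total: 70% + 5.7% + 11.985% = 87.685%.
Rounded: 87.69%.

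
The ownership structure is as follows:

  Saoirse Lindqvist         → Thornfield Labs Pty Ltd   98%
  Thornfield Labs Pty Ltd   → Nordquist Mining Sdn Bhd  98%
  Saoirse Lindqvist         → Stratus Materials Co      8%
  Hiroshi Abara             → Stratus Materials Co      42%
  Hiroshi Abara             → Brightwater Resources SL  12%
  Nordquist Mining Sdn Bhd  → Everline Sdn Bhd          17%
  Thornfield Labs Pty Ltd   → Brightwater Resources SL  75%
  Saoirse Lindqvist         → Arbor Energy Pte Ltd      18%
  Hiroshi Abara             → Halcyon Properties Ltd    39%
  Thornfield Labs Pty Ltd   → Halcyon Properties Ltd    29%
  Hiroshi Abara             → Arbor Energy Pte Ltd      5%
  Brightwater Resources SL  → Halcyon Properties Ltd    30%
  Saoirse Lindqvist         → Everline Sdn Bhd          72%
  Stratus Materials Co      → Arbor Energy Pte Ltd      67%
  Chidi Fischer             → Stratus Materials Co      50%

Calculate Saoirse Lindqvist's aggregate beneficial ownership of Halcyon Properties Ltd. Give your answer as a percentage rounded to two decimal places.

Saoirse reaches Halcyon along 2 paths.
Via Thornfield: 98% × 29% = 28.42%.
Via Thornfield → Brightwater: 98% × 75% × 30% = 22.05%.
Total: 28.42% + 22.05% = 50.47%.

50.47%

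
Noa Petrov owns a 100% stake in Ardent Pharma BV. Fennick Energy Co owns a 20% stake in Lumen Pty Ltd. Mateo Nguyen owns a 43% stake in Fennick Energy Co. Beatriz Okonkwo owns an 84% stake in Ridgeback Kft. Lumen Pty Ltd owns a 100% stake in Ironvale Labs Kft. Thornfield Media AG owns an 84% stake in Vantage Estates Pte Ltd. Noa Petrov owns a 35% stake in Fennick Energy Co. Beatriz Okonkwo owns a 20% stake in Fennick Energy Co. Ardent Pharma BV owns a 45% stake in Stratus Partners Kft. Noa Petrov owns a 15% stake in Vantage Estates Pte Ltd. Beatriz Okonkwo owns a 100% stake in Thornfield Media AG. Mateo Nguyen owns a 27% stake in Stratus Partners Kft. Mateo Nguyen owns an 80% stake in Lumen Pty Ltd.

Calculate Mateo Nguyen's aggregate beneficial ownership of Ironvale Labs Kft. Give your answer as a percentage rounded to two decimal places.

88.60%

Mateo reaches Ironvale along 2 paths.
Via Fennick → Lumen: 43% × 20% × 100% = 8.6%.
Via Lumen: 80% × 100% = 80%.
Total: 8.6% + 80% = 88.6%.
Rounded: 88.60%.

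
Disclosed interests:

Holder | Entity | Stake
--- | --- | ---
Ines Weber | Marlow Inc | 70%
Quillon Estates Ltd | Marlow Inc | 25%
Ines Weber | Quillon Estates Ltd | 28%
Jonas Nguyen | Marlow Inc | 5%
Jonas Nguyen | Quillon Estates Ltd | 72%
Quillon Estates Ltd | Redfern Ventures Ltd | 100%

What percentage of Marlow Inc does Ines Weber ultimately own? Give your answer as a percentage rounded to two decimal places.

77.00%

Ines reaches Marlow along 2 paths.
Via Quillon: 28% × 25% = 7%.
Direct stake: 70% = 70%.
Total: 7% + 70% = 77%.
Rounded: 77.00%.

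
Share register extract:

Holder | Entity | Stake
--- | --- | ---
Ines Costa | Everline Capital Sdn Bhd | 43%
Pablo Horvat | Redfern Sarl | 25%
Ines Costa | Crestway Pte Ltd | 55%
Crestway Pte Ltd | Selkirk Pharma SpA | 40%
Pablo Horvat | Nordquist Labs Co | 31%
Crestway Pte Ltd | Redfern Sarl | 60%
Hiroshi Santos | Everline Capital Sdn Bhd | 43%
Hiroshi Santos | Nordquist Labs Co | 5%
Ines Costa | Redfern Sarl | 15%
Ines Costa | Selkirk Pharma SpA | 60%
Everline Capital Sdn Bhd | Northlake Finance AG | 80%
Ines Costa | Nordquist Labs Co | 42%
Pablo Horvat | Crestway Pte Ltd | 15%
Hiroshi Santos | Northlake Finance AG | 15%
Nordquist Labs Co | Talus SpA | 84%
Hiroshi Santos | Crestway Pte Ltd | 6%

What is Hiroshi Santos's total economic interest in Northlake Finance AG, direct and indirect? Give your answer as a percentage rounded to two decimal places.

Hiroshi reaches Northlake along 2 paths.
Direct stake: 15% = 15%.
Via Everline: 43% × 80% = 34.4%.
Total: 15% + 34.4% = 49.4%.
Rounded: 49.40%.

49.40%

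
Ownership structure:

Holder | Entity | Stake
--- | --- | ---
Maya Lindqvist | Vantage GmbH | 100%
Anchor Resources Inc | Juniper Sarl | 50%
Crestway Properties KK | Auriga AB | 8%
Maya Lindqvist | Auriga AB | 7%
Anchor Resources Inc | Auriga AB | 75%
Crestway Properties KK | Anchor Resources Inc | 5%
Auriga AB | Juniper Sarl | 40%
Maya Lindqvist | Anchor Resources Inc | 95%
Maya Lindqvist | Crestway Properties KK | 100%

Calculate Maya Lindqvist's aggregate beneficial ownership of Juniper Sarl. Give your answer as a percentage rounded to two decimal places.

Maya reaches Juniper along 6 paths.
Via Crestway → Auriga: 100% × 8% × 40% = 3.2%.
Via Auriga: 7% × 40% = 2.8%.
Via Anchor → Auriga: 95% × 75% × 40% = 28.5%.
Via Crestway → Anchor → Auriga: 100% × 5% × 75% × 40% = 1.5%.
Via Anchor: 95% × 50% = 47.5%.
Via Crestway → Anchor: 100% × 5% × 50% = 2.5%.
Total: 3.2% + 2.8% + 28.5% + 1.5% + 47.5% + 2.5% = 86%.
Rounded: 86.00%.

86.00%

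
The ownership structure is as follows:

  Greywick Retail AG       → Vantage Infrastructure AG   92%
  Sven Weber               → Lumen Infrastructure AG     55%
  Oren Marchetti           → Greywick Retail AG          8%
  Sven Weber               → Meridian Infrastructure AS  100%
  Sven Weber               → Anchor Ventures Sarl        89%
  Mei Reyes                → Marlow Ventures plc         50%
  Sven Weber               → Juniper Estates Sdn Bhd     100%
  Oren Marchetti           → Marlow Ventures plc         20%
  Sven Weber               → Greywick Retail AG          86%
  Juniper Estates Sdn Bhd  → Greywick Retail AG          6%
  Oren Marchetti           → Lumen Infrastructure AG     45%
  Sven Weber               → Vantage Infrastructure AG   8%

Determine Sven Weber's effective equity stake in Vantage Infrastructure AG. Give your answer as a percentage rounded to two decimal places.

92.64%

Sven reaches Vantage along 3 paths.
Direct stake: 8% = 8%.
Via Juniper → Greywick: 100% × 6% × 92% = 5.52%.
Via Greywick: 86% × 92% = 79.12%.
Total: 8% + 5.52% + 79.12% = 92.64%.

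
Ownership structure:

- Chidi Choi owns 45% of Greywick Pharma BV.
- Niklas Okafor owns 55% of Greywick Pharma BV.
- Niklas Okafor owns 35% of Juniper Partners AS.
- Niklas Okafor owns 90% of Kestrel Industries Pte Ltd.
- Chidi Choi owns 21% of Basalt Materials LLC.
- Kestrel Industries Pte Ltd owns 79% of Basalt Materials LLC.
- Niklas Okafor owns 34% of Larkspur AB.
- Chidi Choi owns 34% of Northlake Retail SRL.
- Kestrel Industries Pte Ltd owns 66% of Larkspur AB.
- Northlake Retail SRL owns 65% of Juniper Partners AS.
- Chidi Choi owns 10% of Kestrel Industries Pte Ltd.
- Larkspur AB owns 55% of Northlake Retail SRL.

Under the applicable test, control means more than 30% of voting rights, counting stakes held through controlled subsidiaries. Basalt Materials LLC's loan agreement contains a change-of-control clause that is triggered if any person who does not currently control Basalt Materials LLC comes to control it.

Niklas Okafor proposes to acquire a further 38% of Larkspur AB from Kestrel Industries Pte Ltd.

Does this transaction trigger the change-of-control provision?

The purchase adds only to Niklas's holdings (Kestrel's stake shrinks), so Niklas is the only person who could newly come to control Basalt.
Niklas holds 90% of Kestrel, so Niklas controls Kestrel.
Kestrel holds 79% of Basalt, so Niklas controls Basalt.
So Niklas already controls Basalt before the transaction.
After the purchase, Niklas's direct stake in Larkspur rises to 34% + 38% = 72%, and Kestrel's stake falls to 28%.
Niklas controlled Basalt already, so this is not a new person acquiring control; every other person's position is unchanged or reduced.
No new person acquires control, so the clause is not triggered.

No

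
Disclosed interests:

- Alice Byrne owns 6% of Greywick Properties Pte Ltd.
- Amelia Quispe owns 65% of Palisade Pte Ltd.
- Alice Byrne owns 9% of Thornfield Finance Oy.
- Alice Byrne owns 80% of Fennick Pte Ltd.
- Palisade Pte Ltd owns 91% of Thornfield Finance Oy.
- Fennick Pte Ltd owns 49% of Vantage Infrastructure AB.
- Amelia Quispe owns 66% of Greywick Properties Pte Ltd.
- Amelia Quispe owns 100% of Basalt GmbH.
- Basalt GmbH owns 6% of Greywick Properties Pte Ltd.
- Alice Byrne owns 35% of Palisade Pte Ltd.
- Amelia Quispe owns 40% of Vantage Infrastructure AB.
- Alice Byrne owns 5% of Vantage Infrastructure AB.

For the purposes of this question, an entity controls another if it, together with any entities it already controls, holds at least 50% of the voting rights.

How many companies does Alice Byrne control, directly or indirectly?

2

Alice holds 80% of Fennick, so Alice controls Fennick.
Fennick and Alice together hold 49% + 5% = 54% of Vantage, so Alice controls Vantage.
No other company's threshold is met.
Alice controls 2 companies.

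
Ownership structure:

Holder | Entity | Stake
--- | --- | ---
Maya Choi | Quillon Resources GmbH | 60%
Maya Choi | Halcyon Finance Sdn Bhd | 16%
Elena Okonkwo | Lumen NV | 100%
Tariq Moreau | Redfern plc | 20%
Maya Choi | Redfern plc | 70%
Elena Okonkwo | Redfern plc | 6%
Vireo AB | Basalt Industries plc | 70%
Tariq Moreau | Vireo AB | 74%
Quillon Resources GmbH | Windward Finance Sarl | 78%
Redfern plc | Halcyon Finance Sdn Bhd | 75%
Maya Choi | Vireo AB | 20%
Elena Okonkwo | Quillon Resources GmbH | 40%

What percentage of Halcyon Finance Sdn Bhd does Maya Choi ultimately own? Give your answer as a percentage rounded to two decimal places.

68.50%

Maya reaches Halcyon along 2 paths.
Via Redfern: 70% × 75% = 52.5%.
Direct stake: 16% = 16%.
Total: 52.5% + 16% = 68.5%.
Rounded: 68.50%.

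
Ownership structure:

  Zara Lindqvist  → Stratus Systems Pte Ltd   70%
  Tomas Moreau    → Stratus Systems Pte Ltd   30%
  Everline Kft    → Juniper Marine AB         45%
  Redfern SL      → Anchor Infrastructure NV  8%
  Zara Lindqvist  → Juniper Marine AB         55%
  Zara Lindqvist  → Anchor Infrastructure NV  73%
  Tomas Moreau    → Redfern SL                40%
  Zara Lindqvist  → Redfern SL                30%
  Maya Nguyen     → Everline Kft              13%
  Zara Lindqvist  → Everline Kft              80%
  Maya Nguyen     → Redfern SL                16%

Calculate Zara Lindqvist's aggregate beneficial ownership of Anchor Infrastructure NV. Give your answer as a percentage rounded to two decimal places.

Zara reaches Anchor along 2 paths.
Via Redfern: 30% × 8% = 2.4%.
Direct stake: 73% = 73%.
Total: 2.4% + 73% = 75.4%.
Rounded: 75.40%.

75.40%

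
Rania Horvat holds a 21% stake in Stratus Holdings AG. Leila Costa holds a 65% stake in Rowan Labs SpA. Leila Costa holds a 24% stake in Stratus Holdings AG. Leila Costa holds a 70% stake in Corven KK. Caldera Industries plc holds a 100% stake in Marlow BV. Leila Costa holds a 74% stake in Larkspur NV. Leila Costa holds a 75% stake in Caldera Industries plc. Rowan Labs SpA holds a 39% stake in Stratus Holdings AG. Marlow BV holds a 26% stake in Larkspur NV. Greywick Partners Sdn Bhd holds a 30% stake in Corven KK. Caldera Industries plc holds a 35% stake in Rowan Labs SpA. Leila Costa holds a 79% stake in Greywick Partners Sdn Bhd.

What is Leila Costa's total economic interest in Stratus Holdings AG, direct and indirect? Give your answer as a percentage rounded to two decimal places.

Leila reaches Stratus along 3 paths.
Via Rowan: 65% × 39% = 25.35%.
Via Caldera → Rowan: 75% × 35% × 39% = 10.2375%.
Direct stake: 24% = 24%.
Total: 25.35% + 10.2375% + 24% = 59.5875%.
Rounded: 59.59%.

59.59%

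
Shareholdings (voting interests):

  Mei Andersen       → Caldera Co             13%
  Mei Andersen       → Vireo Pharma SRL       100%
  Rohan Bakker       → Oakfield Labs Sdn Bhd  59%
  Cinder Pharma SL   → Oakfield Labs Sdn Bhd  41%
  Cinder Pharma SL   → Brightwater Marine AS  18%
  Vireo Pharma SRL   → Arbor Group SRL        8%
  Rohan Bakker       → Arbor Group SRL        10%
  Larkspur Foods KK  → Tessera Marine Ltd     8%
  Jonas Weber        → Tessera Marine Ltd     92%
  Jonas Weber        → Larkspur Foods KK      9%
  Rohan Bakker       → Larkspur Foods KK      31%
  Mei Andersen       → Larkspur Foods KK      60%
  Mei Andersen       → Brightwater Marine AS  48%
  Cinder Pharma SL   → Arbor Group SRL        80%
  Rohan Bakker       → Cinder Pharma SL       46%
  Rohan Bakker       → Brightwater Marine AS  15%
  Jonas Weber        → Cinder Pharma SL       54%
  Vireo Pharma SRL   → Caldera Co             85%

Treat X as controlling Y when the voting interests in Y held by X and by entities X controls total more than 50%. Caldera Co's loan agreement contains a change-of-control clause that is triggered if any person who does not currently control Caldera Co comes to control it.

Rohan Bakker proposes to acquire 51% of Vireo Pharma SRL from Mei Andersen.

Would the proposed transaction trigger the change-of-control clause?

Yes

The purchase adds only to Rohan's holdings (Mei's stake shrinks), so Rohan is the only person who could newly come to control Caldera.
Rohan holds 59% of Oakfield, so Rohan controls Oakfield.
Neither Rohan nor any entity Rohan controls holds any voting interest in Caldera.
So before the transaction, Rohan does not control Caldera.
After the purchase, Rohan holds 51% of Vireo directly, and Mei's stake falls to 49%.
Rohan holds 51% of Vireo, so Rohan controls Vireo.
Vireo holds 85% of Caldera, so Rohan controls Caldera.
Rohan did not control Caldera before and does after, so the clause is triggered.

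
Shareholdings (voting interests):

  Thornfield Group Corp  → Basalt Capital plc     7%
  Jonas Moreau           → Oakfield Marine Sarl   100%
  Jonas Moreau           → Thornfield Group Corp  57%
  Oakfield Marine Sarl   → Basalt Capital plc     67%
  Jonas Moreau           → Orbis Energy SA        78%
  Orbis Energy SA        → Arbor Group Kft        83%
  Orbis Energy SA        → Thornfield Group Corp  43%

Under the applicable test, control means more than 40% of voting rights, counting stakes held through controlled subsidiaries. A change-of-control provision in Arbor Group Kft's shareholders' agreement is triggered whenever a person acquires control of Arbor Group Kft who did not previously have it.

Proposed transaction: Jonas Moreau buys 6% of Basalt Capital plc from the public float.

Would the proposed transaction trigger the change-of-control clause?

No

The purchase changes only Jonas's holdings, so Jonas is the only person who could newly come to control Arbor.
Jonas holds 78% of Orbis, so Jonas controls Orbis.
Orbis holds 83% of Arbor, so Jonas controls Arbor.
So Jonas already controls Arbor before the transaction.
After the purchase, Jonas holds 6% of Basalt directly.
Jonas controlled Arbor already, so this is not a new person acquiring control; every other person's position is unchanged or reduced.
No new person acquires control, so the clause is not triggered.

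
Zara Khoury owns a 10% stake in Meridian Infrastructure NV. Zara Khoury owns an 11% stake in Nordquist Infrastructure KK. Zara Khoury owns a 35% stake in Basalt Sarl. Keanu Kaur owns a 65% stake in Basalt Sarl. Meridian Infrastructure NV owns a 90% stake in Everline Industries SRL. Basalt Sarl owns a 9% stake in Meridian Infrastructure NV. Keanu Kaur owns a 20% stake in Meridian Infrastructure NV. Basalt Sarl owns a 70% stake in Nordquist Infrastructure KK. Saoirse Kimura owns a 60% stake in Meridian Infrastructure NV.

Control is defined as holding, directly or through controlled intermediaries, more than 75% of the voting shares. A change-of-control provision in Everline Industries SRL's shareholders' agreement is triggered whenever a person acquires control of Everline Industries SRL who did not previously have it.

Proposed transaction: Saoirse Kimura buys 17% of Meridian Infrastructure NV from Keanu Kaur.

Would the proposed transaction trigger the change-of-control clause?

The purchase adds only to Saoirse's holdings (Keanu's stake shrinks), so Saoirse is the only person who could newly come to control Everline.
Saoirse's largest direct stake is 60% in Meridian, which does not meet the threshold, so Saoirse controls no company.
Neither Saoirse nor any entity Saoirse controls holds any voting interest in Everline.
So before the transaction, Saoirse does not control Everline.
After the purchase, Saoirse's direct stake in Meridian rises to 60% + 17% = 77%, and Keanu's stake falls to 3%.
Saoirse holds 77% of Meridian, so Saoirse controls Meridian.
Meridian holds 90% of Everline, so Saoirse controls Everline.
Saoirse did not control Everline before and does after, so the clause is triggered.

Yes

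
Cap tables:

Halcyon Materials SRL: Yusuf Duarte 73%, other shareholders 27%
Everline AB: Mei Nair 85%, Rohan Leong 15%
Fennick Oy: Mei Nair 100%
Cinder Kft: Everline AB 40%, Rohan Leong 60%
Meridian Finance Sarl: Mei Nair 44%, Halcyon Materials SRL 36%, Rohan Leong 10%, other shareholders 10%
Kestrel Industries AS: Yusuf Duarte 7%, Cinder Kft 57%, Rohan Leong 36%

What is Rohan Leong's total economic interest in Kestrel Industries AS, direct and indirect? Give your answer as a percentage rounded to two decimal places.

73.62%

Rohan reaches Kestrel along 3 paths.
Via Everline → Cinder: 15% × 40% × 57% = 3.42%.
Via Cinder: 60% × 57% = 34.2%.
Direct stake: 36% = 36%.
Total: 3.42% + 34.2% + 36% = 73.62%.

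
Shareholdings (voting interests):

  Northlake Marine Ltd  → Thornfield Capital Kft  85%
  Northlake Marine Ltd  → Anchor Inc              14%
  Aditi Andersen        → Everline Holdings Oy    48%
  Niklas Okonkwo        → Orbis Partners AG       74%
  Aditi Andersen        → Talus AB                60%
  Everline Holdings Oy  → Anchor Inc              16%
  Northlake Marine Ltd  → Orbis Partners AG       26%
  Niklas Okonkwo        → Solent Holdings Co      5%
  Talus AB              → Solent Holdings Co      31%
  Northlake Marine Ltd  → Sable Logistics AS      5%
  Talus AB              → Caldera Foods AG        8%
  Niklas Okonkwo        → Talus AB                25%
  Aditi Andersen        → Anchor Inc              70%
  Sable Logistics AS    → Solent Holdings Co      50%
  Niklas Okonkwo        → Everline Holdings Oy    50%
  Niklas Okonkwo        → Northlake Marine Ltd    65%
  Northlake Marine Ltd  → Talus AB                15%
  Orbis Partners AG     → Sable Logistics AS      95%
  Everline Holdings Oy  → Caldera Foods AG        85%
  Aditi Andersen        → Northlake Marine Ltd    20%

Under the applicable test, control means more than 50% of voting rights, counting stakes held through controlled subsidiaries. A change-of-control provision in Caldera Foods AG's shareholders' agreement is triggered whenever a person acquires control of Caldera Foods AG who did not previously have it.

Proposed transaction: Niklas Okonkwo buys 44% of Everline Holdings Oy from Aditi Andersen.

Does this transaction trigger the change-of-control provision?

The purchase adds only to Niklas's holdings (Aditi's stake shrinks), so Niklas is the only person who could newly come to control Caldera.
Niklas holds 65% of Northlake, so Niklas controls Northlake.
Niklas and Northlake together hold 74% + 26% = 100% of Orbis, so Niklas controls Orbis.
Northlake and Orbis together hold 5% + 95% = 100% of Sable, so Niklas controls Sable.
Northlake holds 85% of Thornfield, so Niklas controls Thornfield.
Sable and Niklas together hold 50% + 5% = 55% of Solent, so Niklas controls Solent.
Neither Niklas nor any entity Niklas controls holds any voting interest in Caldera.
So before the transaction, Niklas does not control Caldera.
After the purchase, Niklas's direct stake in Everline rises to 50% + 44% = 94%, and Aditi's stake falls to 4%.
Niklas holds 94% of Everline, so Niklas controls Everline.
Everline holds 85% of Caldera, so Niklas controls Caldera.
Niklas did not control Caldera before and does after, so the clause is triggered.

Yes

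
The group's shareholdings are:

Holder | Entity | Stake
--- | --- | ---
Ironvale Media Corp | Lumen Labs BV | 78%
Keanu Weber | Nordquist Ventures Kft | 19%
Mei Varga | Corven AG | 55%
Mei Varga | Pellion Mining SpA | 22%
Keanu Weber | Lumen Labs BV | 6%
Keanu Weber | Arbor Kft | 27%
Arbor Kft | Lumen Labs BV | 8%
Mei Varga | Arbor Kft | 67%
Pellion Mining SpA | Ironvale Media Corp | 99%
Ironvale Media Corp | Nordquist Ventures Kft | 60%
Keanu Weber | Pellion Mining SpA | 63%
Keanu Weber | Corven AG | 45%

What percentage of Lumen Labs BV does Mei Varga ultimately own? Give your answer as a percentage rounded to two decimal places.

22.35%

Mei reaches Lumen along 2 paths.
Via Pellion → Ironvale: 22% × 99% × 78% = 16.9884%.
Via Arbor: 67% × 8% = 5.36%.
Total: 16.9884% + 5.36% = 22.3484%.
Rounded: 22.35%.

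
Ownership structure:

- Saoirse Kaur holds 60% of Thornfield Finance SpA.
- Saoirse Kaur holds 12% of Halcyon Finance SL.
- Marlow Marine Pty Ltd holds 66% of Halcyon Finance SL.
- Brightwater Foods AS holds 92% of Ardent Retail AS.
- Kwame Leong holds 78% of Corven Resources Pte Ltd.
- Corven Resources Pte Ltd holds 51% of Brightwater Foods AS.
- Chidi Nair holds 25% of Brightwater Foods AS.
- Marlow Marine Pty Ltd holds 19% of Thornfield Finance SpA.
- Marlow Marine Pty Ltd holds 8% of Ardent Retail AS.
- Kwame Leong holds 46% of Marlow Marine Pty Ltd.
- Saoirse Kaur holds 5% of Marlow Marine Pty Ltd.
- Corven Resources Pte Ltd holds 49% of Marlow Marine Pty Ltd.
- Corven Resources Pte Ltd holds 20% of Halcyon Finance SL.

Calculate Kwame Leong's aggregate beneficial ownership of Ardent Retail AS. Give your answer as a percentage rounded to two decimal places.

Kwame reaches Ardent along 3 paths.
Via Marlow: 46% × 8% = 3.68%.
Via Corven → Marlow: 78% × 49% × 8% = 3.0576%.
Via Corven → Brightwater: 78% × 51% × 92% = 36.5976%.
Total: 3.68% + 3.0576% + 36.5976% = 43.3352%.
Rounded: 43.34%.

43.34%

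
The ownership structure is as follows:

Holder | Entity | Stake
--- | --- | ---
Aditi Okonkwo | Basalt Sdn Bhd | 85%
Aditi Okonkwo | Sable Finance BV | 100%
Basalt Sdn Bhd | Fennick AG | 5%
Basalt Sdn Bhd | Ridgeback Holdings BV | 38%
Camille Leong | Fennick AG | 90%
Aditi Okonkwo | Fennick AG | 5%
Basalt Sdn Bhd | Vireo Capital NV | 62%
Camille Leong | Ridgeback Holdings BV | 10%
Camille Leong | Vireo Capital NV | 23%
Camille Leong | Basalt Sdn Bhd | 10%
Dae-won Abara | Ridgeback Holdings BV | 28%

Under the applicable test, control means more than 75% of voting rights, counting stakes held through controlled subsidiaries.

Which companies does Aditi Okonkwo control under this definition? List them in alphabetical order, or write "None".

Basalt Sdn Bhd, Sable Finance BV

Aditi holds 85% of Basalt, so Aditi controls Basalt.
Aditi holds 100% of Sable, so Aditi controls Sable.
No other company's threshold is met.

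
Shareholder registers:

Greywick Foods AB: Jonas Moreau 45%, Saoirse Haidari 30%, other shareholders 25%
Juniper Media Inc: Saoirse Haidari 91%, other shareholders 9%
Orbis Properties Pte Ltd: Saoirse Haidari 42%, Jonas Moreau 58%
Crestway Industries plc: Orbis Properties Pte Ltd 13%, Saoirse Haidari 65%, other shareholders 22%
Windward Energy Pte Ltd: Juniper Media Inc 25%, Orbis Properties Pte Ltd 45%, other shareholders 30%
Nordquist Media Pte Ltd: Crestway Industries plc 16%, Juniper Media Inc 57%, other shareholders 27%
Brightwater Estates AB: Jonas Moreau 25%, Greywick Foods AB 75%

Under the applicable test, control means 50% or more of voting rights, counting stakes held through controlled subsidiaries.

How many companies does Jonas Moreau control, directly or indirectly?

1

Jonas holds 58% of Orbis, so Jonas controls Orbis.
No other company's threshold is met.
Jonas controls 1 company.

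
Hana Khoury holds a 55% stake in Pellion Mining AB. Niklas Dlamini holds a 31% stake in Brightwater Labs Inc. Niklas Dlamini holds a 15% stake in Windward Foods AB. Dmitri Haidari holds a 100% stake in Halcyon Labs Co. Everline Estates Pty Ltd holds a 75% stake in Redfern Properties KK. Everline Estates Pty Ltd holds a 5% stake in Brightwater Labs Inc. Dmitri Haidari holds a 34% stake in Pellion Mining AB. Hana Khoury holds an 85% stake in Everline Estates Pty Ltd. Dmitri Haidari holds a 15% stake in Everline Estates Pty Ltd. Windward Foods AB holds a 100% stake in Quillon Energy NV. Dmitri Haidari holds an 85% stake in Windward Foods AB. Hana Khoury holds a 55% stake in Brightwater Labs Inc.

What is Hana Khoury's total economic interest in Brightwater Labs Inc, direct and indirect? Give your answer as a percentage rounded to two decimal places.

Hana reaches Brightwater along 2 paths.
Via Everline: 85% × 5% = 4.25%.
Direct stake: 55% = 55%.
Total: 4.25% + 55% = 59.25%.

59.25%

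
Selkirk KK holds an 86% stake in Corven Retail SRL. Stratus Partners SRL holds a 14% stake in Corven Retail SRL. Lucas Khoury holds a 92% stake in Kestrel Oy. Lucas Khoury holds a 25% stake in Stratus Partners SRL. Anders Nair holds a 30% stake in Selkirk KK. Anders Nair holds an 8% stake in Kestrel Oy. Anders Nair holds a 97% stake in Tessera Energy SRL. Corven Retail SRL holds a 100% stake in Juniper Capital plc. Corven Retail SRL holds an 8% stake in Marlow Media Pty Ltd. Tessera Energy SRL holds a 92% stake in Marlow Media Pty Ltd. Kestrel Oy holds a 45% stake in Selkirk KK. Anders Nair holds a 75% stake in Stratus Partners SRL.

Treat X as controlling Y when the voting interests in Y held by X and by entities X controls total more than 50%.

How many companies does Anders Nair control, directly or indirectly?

Anders holds 75% of Stratus, so Anders controls Stratus.
Anders holds 97% of Tessera, so Anders controls Tessera.
Tessera holds 92% of Marlow, so Anders controls Marlow.
No other company's threshold is met.
Anders controls 3 companies.

3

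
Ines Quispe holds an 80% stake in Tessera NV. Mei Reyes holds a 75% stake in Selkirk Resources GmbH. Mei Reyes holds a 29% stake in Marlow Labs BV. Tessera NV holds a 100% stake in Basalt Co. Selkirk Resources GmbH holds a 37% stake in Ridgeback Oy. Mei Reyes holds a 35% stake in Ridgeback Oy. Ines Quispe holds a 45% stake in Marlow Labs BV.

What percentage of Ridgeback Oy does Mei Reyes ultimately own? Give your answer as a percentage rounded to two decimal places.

Mei reaches Ridgeback along 2 paths.
Direct stake: 35% = 35%.
Via Selkirk: 75% × 37% = 27.75%.
Total: 35% + 27.75% = 62.75%.

62.75%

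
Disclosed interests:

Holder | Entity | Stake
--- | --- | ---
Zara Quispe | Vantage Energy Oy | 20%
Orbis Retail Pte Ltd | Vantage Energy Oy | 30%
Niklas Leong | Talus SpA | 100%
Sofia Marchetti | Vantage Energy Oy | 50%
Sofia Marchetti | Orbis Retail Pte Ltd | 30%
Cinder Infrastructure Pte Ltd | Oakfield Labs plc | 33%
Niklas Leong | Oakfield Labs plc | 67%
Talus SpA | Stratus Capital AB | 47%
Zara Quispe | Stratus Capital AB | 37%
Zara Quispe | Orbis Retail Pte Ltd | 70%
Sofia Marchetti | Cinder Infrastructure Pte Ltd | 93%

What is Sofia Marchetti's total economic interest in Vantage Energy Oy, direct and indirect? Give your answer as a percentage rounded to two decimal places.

Sofia reaches Vantage along 2 paths.
Via Orbis: 30% × 30% = 9%.
Direct stake: 50% = 50%.
Total: 9% + 50% = 59%.
Rounded: 59.00%.

59.00%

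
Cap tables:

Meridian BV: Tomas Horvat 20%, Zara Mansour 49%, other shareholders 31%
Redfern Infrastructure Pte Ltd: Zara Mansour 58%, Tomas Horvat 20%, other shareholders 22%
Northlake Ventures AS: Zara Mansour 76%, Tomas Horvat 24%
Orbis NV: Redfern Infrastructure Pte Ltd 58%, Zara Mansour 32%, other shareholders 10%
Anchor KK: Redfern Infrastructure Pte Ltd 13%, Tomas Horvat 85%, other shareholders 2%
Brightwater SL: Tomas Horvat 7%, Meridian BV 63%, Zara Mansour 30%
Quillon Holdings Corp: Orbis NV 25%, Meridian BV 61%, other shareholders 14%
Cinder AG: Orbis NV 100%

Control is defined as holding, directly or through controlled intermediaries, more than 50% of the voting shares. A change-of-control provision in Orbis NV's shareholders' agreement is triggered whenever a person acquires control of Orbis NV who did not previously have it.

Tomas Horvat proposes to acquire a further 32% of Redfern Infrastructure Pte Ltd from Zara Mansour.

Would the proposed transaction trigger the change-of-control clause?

Yes

The purchase adds only to Tomas's holdings (Zara's stake shrinks), so Tomas is the only person who could newly come to control Orbis.
Tomas holds 85% of Anchor, so Tomas controls Anchor.
Neither Tomas nor any entity Tomas controls holds any voting interest in Orbis.
So before the transaction, Tomas does not control Orbis.
After the purchase, Tomas's direct stake in Redfern rises to 20% + 32% = 52%, and Zara's stake falls to 26%.
Tomas holds 52% of Redfern, so Tomas controls Redfern.
Redfern holds 58% of Orbis, so Tomas controls Orbis.
Tomas did not control Orbis before and does after, so the clause is triggered.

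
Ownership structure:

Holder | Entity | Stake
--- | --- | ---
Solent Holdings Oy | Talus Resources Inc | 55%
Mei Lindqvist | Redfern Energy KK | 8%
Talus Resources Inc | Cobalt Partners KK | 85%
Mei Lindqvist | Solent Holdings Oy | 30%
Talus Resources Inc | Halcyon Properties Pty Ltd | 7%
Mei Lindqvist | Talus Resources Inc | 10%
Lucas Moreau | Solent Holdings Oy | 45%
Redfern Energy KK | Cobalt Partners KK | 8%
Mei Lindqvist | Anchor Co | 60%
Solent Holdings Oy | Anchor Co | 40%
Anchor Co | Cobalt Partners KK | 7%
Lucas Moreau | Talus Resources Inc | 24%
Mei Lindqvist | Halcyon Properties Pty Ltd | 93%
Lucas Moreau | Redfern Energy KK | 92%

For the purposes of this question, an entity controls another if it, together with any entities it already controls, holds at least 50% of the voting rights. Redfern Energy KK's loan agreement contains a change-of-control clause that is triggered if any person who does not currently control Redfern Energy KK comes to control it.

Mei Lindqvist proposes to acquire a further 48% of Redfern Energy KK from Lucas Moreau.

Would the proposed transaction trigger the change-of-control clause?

Yes

The purchase adds only to Mei's holdings (Lucas's stake shrinks), so Mei is the only person who could newly come to control Redfern.
Mei holds 60% of Anchor, so Mei controls Anchor.
Mei holds 93% of Halcyon, so Mei controls Halcyon.
In Redfern, Mei's side holds only 8%, not ≥ 50%.
So before the transaction, Mei does not control Redfern.
After the purchase, Mei's direct stake in Redfern rises to 8% + 48% = 56%, and Lucas's stake falls to 44%.
Mei holds 56% of Redfern, so Mei controls Redfern.
Mei did not control Redfern before and does after, so the clause is triggered.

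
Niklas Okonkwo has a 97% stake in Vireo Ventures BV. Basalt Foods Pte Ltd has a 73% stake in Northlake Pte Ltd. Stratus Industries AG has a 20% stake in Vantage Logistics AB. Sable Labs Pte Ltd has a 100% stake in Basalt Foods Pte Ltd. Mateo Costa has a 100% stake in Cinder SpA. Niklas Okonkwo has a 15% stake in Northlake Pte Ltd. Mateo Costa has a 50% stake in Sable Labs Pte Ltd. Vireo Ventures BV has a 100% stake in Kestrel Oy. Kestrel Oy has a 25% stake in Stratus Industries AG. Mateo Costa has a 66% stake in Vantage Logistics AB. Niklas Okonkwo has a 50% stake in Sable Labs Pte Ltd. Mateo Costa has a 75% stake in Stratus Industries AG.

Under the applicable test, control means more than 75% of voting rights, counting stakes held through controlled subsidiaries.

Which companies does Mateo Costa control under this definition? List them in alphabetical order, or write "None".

Cinder SpA

Mateo holds 100% of Cinder, so Mateo controls Cinder.
No other company's threshold is met.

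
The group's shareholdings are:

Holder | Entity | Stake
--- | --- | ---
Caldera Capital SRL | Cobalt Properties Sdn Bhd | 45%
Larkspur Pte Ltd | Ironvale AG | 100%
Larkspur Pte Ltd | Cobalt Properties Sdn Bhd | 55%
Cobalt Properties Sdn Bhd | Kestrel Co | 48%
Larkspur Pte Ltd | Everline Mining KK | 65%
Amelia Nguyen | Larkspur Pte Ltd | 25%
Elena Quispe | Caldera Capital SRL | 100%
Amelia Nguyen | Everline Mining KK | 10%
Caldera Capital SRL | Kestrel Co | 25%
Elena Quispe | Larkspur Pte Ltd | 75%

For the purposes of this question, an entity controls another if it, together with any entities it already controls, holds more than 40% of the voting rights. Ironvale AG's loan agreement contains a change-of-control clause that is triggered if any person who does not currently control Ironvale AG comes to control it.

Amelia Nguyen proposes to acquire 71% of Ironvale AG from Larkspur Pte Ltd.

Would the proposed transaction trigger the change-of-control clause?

The purchase adds only to Amelia's holdings (Larkspur's stake shrinks), so Amelia is the only person who could newly come to control Ironvale.
Amelia's largest direct stake is 25% in Larkspur, which does not meet the threshold, so Amelia controls no company.
Neither Amelia nor any entity Amelia controls holds any voting interest in Ironvale.
So before the transaction, Amelia does not control Ironvale.
After the purchase, Amelia holds 71% of Ironvale directly, and Larkspur's stake falls to 29%.
Amelia holds 71% of Ironvale, so Amelia controls Ironvale.
Amelia did not control Ironvale before and does after, so the clause is triggered.

Yes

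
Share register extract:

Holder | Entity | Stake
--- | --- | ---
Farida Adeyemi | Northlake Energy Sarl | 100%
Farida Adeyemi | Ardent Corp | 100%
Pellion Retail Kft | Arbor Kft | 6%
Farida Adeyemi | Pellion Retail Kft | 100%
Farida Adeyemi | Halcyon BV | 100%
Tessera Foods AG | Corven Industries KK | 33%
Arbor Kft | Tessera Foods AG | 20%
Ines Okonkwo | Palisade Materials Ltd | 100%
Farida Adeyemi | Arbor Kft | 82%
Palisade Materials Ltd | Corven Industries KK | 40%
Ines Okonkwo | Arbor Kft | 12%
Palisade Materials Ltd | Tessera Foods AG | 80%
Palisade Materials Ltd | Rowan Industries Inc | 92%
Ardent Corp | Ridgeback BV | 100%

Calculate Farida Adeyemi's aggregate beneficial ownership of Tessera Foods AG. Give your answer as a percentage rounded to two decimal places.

17.60%

Farida reaches Tessera along 2 paths.
Via Arbor: 82% × 20% = 16.4%.
Via Pellion → Arbor: 100% × 6% × 20% = 1.2%.
Total: 16.4% + 1.2% = 17.6%.
Rounded: 17.60%.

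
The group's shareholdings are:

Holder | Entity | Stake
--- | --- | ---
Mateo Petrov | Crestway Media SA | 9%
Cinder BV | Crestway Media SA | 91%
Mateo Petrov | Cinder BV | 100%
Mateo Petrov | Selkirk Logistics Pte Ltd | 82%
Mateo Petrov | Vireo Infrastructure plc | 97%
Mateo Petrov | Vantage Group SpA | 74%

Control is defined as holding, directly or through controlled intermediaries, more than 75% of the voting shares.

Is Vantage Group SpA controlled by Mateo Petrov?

Mateo holds 97% of Vireo, so Mateo controls Vireo.
Mateo holds 82% of Selkirk, so Mateo controls Selkirk.
Mateo holds 100% of Cinder, so Mateo controls Cinder.
Mateo and Cinder together hold 9% + 91% = 100% of Crestway, so Mateo controls Crestway.
In Vantage, Mateo's side holds only 74%, not > 75%.
So Mateo does not control Vantage.

No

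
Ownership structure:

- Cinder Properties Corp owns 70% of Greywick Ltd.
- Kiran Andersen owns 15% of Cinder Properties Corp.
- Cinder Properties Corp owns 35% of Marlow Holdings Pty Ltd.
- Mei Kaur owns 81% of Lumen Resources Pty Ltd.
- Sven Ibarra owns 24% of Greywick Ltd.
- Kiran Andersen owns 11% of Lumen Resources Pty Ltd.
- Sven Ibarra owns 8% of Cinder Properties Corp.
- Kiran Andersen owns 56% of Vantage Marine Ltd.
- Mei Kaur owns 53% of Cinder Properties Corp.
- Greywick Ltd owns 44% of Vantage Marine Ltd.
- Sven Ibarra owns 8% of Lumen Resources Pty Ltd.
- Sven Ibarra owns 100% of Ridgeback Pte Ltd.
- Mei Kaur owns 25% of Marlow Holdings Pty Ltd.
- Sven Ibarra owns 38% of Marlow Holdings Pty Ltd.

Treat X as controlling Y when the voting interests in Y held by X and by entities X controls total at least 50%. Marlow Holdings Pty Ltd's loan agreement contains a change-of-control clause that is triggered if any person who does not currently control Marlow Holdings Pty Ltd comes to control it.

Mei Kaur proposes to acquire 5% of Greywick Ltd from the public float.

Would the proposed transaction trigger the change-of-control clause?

No

The purchase changes only Mei's holdings, so Mei is the only person who could newly come to control Marlow.
Mei holds 53% of Cinder, so Mei controls Cinder.
Cinder and Mei together hold 35% + 25% = 60% of Marlow, so Mei controls Marlow.
So Mei already controls Marlow before the transaction.
After the purchase, Mei holds 5% of Greywick directly.
Mei controlled Marlow already, so this is not a new person acquiring control; every other person's position is unchanged or reduced.
No new person acquires control, so the clause is not triggered.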